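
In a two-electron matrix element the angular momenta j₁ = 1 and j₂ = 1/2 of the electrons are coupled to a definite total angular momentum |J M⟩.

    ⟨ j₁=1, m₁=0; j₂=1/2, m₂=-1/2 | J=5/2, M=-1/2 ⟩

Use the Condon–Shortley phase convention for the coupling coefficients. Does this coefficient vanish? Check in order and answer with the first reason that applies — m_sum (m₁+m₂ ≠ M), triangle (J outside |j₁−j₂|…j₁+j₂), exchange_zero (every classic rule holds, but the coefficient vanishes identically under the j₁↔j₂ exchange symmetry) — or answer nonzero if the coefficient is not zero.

triangle

m-sum: m₁+m₂ = 0+(-1/2) = -1/2, M = -1/2  ✓
triangle: need |j₁−j₂| ≤ J ≤ j₁+j₂, i.e. J ∈ [1/2, 3/2]; J = 5/2 is outside ✗ ⇒ coefficient is 0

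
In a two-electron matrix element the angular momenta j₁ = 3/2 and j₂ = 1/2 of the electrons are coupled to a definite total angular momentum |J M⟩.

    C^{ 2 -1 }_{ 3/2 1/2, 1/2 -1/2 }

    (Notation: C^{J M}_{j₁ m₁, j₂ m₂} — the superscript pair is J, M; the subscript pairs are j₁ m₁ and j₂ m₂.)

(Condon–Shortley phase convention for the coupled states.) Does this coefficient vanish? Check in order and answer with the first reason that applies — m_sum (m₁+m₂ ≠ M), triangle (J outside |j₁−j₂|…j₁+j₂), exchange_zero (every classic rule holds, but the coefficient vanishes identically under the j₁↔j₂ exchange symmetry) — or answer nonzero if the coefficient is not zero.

m_sum

m-sum: m₁+m₂ = 1/2+(-1/2) = 0, M = -1  ✗ ⇒ coefficient is 0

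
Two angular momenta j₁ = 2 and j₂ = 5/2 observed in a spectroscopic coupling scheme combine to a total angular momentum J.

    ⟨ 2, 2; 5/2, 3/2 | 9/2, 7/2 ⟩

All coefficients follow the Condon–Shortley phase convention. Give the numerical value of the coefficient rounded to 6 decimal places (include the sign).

+√(5/9) = +0.745356

triangle: 0!×4!×5!/10! = 2880/3628800
(j±m)!: 4!×0!×4!×1!×8!×1! = 23224320
prefactor² = (2J+1)×Δ×N² = 184320
  k=0: +1/(0!×0!×0!×4!×4!×1!) = 1/576
Σ = 1/576  ⇒  CG² = 184320×(1/576)² = 5/9
CG = +√(5/9) = +0.745356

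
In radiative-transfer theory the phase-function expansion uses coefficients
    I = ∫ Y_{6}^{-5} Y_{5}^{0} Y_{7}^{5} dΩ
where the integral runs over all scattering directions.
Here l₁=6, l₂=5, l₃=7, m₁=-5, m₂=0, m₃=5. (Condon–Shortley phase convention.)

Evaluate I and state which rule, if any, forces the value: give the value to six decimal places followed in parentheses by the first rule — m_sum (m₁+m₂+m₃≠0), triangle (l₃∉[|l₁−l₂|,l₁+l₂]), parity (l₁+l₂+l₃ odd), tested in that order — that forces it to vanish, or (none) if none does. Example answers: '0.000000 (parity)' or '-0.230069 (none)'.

Rules hold: Σm=0, L=18 even, 1≤7≤11.
N = 13·11·15 = 2145
Δ = 4!·8!·6!/19! = 1/174594420
Racah Σ t=0..4: t=0:+1/4147200 t=1:−1/207360 t=2:+1/82944 t=3:−1/207360 t=4:+1/4147200 = 1/345600
⇒ 3j(6 5 7; 0 0 0)² = 420/46189, sgn -1
Racah Σ t=3..4: t=3:−1/11612160 t=4:+1/14515200 = -1/58060800
⇒ 3j(6 5 7; -5 0 5)² = 55/58786, sgn -1
4πI² = N·(3j₀)²·(3jₘ)² = 24750/1356277
I = +1·√(0.0182485/4π) = 0.03810733
No selection rule forces the value: the integral is nonzero (none).

0.038107 (none)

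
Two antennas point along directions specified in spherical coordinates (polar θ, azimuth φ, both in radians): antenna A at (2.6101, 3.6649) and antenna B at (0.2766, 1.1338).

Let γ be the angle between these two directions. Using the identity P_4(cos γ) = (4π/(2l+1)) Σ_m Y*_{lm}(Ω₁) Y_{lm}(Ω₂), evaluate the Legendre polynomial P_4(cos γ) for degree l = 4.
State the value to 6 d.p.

0.497549

Summing Y*_{l m}(θ₁,φ₁)·Y_{l m}(θ₂,φ₂) over m ∈ [−4, 4]; prefactor 4π/(2·4+1) = 1.396263:
  m=-4: (-0.01457 + 0.02530j) × (-0.00043 + 0.00242j) = -0.00005 - 0.00005j  (running Σ = -0.00005 - 0.00005j)
  m=-3: (0.00012 + 0.14047j) × (-0.02370 + 0.00630j) = -0.00089 - 0.00333j  (running Σ = -0.00094 - 0.00337j)
  m=-2: (0.18071 + 0.31258j) × (-0.08771 - 0.10481j) = 0.01691 - 0.04636j  (running Σ = 0.01597 - 0.04973j)
  m=-1: (0.39422 + 0.22745j) × (0.18294 - 0.39163j) = 0.16119 - 0.11278j  (running Σ = 0.17716 - 0.16251j)
  m=0: (0.00366 + 0.00000j) × (0.55131 + 0.00000j) = 0.00202 + 0.00000j  (running Σ = 0.17918 - 0.16251j)
  m=1: (-0.39422 + 0.22745j) × (-0.18294 - 0.39163j) = 0.16119 + 0.11278j  (running Σ = 0.34038 - 0.04973j)
  m=2: (0.18071 - 0.31258j) × (-0.08771 + 0.10481j) = 0.01691 + 0.04636j  (running Σ = 0.35729 - 0.00337j)
  m=3: (-0.00012 + 0.14047j) × (0.02370 + 0.00630j) = -0.00089 + 0.00333j  (running Σ = 0.35640 - 0.00005j)
  m=4: (-0.01457 - 0.02530j) × (-0.00043 - 0.00242j) = -0.00005 + 0.00005j  (running Σ = 0.35634 + 0.00000j)
Accumulated sum 0.35634 + 0.00000j; after 4π/(2l+1) scaling, 0.49755 + 0.00000j ⇒ P_4 = 0.497549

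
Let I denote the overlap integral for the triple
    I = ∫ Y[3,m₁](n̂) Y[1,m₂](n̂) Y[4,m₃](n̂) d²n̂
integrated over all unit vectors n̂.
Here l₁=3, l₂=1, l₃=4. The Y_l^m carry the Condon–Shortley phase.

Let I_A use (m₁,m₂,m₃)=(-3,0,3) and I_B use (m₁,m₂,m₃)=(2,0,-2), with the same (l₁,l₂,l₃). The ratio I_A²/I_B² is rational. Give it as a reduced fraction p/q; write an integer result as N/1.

7/12

l's match ⇒ only the (l;m) 3-j factors differ between A and B.
A: triangle coeff Δ(3,1,4) = 1/252; Σ_t [0,0]: t=0:+1/720 = 1/720; (3j)²=1/36 [(3 1 4; -3 0 3)], sign=-1
B: triangle coeff Δ(3,1,4) = 1/252; Σ_t [0,0]: t=0:+1/120 = 1/120; (3j)²=1/21 [(3 1 4; 2 0 -2)], sign=+1
I_A²/I_B² = (1/36)/(1/21) = 7/12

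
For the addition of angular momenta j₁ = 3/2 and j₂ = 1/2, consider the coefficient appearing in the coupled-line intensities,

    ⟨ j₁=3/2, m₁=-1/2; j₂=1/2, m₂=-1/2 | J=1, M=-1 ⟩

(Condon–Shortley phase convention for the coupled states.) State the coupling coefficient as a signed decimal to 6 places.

+0.500000

j₁+j₂−J=1  J+j₁−j₂=2  J−j₁+j₂=0  j₁+j₂+J+1=4
(j₁±m₁, j₂±m₂, J±M) = (1,2,0,1,0,2)
P² = 1
sum k=0..0:
  [0] +1/2 = 1/2
S = 1/2
C² = P²·S² = 1/4 ; C = +0.500000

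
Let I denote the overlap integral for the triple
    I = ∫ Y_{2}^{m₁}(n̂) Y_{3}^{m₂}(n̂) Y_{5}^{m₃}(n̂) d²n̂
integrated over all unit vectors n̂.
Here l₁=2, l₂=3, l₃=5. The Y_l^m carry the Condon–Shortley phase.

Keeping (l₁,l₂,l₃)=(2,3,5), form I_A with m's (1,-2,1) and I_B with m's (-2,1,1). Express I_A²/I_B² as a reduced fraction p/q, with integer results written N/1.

8/5

Same 2,3,5: normalisation and zero-m 3j drop out of the ratio.
A: Δ: 0! 4! 6! / 11! → 1/2310; sum: t=0:+1/720 = 1/720; 3j²(2 3 5; 1 -2 1) = Δ·Π!·Σ² = 4/385  (sign +1)
B: Δ: 0! 4! 6! / 11! → 1/2310; sum: t=0:+1/1152 = 1/1152; 3j²(2 3 5; -2 1 1) = Δ·Π!·Σ² = 1/154  (sign +1)
I_A²/I_B² = (4/385)/(1/154) = 8/5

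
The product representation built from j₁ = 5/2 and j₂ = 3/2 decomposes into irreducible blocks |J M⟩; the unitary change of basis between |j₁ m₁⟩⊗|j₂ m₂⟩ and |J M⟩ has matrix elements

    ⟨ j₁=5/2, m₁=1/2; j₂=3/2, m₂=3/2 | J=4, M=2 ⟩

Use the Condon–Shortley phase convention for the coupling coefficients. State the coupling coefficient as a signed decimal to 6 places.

j₁+j₂−J=0  J+j₁−j₂=5  J−j₁+j₂=3  j₁+j₂+J+1=9
(j₁±m₁, j₂±m₂, J±M) = (3,2,3,0,6,2)
P² = 12960/7
sum k=0..0:
  [0] +1/72 = 1/72
S = 1/72
C² = P²·S² = 5/14 ; C = +0.597614

+√(5/14) = +0.597614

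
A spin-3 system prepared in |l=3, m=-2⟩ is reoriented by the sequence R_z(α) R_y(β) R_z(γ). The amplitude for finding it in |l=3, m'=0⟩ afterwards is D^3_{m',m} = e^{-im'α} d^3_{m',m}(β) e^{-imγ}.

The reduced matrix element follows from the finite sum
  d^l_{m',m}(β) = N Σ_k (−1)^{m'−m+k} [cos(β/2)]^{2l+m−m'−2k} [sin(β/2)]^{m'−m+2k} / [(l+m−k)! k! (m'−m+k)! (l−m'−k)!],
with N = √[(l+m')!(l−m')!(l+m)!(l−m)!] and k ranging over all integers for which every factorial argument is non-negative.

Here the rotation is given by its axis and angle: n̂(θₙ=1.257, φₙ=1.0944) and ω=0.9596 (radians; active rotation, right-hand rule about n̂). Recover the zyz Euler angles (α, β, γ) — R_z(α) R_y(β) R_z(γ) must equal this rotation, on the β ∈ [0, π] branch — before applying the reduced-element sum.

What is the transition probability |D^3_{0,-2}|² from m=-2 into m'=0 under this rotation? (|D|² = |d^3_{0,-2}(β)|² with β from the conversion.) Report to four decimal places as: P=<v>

Axis–angle → zyz. n̂ = (sinθₙcosφₙ, sinθₙsinφₙ, cosθₙ) = (+0.436187, +0.845259, +0.308672), ω = 0.9596.
R = I cosω + sinω [n̂]ₓ + (1−cosω) n̂n̂ᵀ gives
  R = [+0.654927, -0.095672, +0.749612; +0.409909, +0.878318, -0.246034; -0.634859, +0.468407, +0.614451]
β = atan2(√(R₁₃²+R₂₃²), R₃₃) = 0.909107; α = atan2(R₂₃, R₁₃) mod 2π = 5.966048; γ = atan2(R₃₂, −R₃₁) mod 2π = 0.635655
First d^3_{0,-2}(β=0.9091), then the phase factors e^{-i(0)α} and e^{-i(-2)γ}:
Half-angle: c=0.898457, s=0.439061. N=√(6·6·1·120)=65.726707
k∈{0,1} keeps every argument non-negative
  k=0: (−1)^2·65.7267/(12)·0.8985^4·0.4391^2 = +0.688019
  k=1: (−1)^3·65.7267/(12)·0.8985^2·0.4391^4 = -0.164307
d^3_{0,-2}(0.9091) = +0.688019 -0.164307 = +0.523712
|D^3_{0,-2}|² = |d^3_{0,-2}(β)|² = (+0.523712)² = 0.274274 (the z-rotation phases have unit modulus)

P=0.2743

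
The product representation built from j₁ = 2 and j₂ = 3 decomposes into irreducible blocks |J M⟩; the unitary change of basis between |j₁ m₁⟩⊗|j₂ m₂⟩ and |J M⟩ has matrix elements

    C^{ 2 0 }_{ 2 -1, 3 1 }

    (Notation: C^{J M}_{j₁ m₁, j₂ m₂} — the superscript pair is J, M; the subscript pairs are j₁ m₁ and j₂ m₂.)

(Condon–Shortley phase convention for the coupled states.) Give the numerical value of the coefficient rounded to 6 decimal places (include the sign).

+0.377964  (= +√(1/7))

j₁+j₂−J=3  J+j₁−j₂=1  J−j₁+j₂=3  j₁+j₂+J+1=8
(j₁±m₁, j₂±m₂, J±M) = (1,3,4,2,2,2)
P² = 36/7
sum k=2..3:
  [2] +1/4 = 1/4
  [3] −1/12 = -1/12
S = 1/6
C² = P²·S² = 1/7 ; C = +0.377964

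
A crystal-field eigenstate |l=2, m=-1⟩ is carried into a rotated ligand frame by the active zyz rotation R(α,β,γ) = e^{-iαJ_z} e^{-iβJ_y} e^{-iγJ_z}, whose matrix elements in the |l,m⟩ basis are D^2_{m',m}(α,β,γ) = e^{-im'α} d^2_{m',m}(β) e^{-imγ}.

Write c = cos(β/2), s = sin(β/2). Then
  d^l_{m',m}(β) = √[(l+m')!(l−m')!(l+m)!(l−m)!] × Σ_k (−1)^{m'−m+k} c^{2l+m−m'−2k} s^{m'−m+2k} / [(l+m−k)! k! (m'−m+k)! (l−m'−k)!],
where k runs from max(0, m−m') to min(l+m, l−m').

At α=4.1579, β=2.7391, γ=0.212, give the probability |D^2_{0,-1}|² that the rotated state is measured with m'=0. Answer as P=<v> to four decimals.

D^2_{0,-1}(4.1579,2.7391,0.2120) = e^{-i·0·4.1579}·d^2_{0,-1}(2.7391)·e^{-i·-1·0.2120}. Compute d first:
With c≡cos(β/2)=0.199891 and s≡sin(β/2)=0.979818, N=[2·2·1·6]^{1/2}=4.898979
Admissible k: 0..1 (factorial args all ≥0)
  k=0: (−1)^1·4.8990/(2)·0.1999^3·0.9798^1 = -0.019169
  k=1: (−1)^2·4.8990/(2)·0.1999^1·0.9798^3 = +0.460580
d^2_{0,-1}(2.7391) = -0.019169 +0.460580 = +0.441411
|D^2_{0,-1}|² = |d^2_{0,-1}(β)|² = (+0.441411)² = 0.194843 (the z-rotation phases have unit modulus)

P=0.1948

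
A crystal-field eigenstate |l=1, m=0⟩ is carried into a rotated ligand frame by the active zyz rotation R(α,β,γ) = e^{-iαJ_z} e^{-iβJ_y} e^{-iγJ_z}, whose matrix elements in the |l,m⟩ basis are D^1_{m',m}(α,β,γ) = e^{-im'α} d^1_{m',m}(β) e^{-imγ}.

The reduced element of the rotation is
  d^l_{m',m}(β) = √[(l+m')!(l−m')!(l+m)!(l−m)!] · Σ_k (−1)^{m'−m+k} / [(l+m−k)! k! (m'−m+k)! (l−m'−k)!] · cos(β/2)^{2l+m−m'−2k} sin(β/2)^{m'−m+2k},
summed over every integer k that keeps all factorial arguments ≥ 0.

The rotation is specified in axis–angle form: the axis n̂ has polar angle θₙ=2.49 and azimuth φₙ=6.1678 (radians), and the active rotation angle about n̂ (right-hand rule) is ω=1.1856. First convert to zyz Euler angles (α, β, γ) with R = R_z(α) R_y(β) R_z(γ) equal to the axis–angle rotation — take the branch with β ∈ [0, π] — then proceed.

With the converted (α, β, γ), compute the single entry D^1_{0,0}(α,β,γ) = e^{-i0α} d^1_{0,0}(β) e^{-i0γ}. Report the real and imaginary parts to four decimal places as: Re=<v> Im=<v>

Axis–angle → zyz. n̂ = (sinθₙcosφₙ, sinθₙsinφₙ, cosθₙ) = (+0.602421, -0.069821, -0.795119), ω = 1.1856.
R = I cosω + sinω [n̂]ₓ + (1−cosω) n̂n̂ᵀ gives
  R = [+0.602291, +0.710599, -0.363722; -0.763114, +0.378784, -0.523622; -0.234313, +0.592935, +0.770406]
β = atan2(√(R₁₃²+R₂₃²), R₃₃) = 0.691318; α = atan2(R₂₃, R₁₃) mod 2π = 4.105278; γ = atan2(R₃₂, −R₃₁) mod 2π = 1.194456
Split into d^1_{0,0}(β=0.6913) × two z-phases.
c=cos(0.691318/2)=0.940852, s=sin(0.691318/2)=0.338817; N=√[1·1·1·1]=1.000000
k: max(0,(0)−(0))=0 … min(1+(0),1−(0))=1
  k=0: (−1)^0·1.0000/(1)·0.9409^2·0.3388^0 = +0.885203
  k=1: (−1)^1·1.0000/(1)·0.9409^0·0.3388^2 = -0.114797
d^1_{0,0}(0.6913) = +0.885203 -0.114797 = +0.770406
Attach z-rotation phases: D = e^{-i(0)(4.1053)}·(+0.770406)·e^{-i(0)(1.1945)} = +0.770406+0.000000i

Re=0.7704 Im=0.0000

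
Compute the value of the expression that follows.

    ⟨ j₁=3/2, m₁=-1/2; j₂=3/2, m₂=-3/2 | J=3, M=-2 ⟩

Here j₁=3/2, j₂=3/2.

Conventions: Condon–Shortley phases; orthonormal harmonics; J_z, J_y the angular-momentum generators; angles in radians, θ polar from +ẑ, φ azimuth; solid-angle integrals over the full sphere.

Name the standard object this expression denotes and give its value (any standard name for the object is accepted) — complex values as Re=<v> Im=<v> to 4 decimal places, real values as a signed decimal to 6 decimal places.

Clebsch–Gordan coefficient, +√(1/2) ≈ +0.707107

This is a Clebsch–Gordan (vector-coupling) coefficient.
triangle: 0!*3!*3!/7! = 36/5040
(j±m)!: 1!*2!*0!*3!*1!*5! = 1440
prefactor² = (2J+1)*Δ*N² = 72
  k=0: +1/(0!*0!*2!*0!*1!*3!) = 1/12
Σ = 1/12  ⇒  CG² = 72*(1/12)² = 1/2
CG = +√(1/2) = +0.707107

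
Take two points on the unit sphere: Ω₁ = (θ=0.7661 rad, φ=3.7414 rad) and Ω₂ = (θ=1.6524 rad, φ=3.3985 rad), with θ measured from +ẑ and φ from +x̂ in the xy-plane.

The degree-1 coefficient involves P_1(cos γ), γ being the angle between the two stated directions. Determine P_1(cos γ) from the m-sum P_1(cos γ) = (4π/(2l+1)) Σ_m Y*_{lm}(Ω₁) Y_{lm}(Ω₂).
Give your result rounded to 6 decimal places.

Summing Y*_{l m}(θ₁,φ₁)·Y_{l m}(θ₂,φ₂) over m ∈ [−1, 1]; prefactor 4π/(2·1+1) = 4.188790:
  [-1]  conj(Y_{1,-1})(Ω₁) = (-0.197728, -0.135217) ; Y_{1,-1}(Ω₂) = (-0.333043, 0.087495) ; Δ = (0.077683, 0.027733)
  [+0]  conj(Y_{1,0})(Ω₁) = (0.352097, -0.000000) ; Y_{1,0}(Ω₂) = (-0.039828, 0.000000) ; Δ = (-0.014023, 0.000000)
  [+1]  conj(Y_{1,1})(Ω₁) = (0.197728, -0.135217) ; Y_{1,1}(Ω₂) = (0.333043, 0.087495) ; Δ = (0.077683, -0.027733)
Σ over m = (0.141342, 0.000000); ×(4π/3) → (0.592054, 0.000000). Real part: 0.592054

0.592054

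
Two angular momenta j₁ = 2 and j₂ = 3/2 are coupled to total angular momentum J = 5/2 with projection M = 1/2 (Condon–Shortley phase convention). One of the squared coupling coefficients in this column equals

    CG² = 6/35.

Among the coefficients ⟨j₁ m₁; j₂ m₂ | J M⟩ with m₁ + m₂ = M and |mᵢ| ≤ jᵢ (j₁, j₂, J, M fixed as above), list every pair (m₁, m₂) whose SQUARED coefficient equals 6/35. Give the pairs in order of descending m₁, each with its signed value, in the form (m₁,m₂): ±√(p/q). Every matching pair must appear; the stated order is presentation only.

(2,-3/2): +√(6/35)

Admissible pairs with m₁+m₂ = M = 1/2: (-1,3/2), (0,1/2), (1,-1/2), (2,-3/2)
  (m₁,m₂)=(2,-3/2): CG² = 6/35, CG = +√(6/35)   ← matches the target
  (m₁,m₂)=(1,-1/2): CG² = 5/14, CG = +√(5/14)
  (m₁,m₂)=(0,1/2): CG² = 3/35, CG = −√(3/35)
  (m₁,m₂)=(-1,3/2): CG² = 27/70, CG = −√(27/70)
Pairs with CG² = 6/35: (2,-3/2): +√(6/35)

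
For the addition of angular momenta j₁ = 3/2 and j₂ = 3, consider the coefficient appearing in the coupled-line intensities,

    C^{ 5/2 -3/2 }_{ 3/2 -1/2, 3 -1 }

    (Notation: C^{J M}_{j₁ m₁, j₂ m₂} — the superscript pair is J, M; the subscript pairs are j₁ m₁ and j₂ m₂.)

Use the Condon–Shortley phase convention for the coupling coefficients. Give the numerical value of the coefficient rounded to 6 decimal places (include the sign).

−√(7/20) ≈ -0.591608

j₁+j₂−J=2  J+j₁−j₂=1  J−j₁+j₂=4  j₁+j₂+J+1=8
(j₁±m₁, j₂±m₂, J±M) = (1,2,2,4,1,4)
P² = 576/35
sum k=1..2:
  [1] −1/6 = -1/6
  [2] +1/48 = 1/48
S = -7/48
C² = P²·S² = 7/20 ; C = -0.591608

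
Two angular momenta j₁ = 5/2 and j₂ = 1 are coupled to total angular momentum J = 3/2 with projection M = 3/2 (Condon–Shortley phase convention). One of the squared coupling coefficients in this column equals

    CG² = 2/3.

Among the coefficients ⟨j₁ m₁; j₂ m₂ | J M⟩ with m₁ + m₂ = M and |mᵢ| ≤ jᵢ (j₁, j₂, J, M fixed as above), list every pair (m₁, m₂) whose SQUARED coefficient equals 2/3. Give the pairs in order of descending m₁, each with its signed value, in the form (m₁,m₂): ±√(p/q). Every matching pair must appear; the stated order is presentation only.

(5/2,-1): +√(2/3)

Admissible pairs with m₁+m₂ = M = 3/2: (1/2,1), (3/2,0), (5/2,-1)
  (m₁,m₂)=(5/2,-1): CG² = 2/3, CG = +√(2/3)   ← matches the target
  (m₁,m₂)=(3/2,0): CG² = 4/15, CG = −√(4/15)
  (m₁,m₂)=(1/2,1): CG² = 1/15, CG = +√(1/15)
Pairs with CG² = 2/3: (5/2,-1): +√(2/3)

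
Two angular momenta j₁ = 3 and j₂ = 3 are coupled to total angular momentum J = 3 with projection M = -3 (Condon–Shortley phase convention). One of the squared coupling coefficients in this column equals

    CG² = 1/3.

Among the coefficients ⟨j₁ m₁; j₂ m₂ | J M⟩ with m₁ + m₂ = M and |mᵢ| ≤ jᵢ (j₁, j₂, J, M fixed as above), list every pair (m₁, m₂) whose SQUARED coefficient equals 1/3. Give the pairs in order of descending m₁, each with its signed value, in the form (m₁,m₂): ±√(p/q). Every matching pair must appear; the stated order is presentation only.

Admissible pairs with m₁+m₂ = M = -3: (-3,0), (-2,-1), (-1,-2), (0,-3)
  (m₁,m₂)=(0,-3): CG² = 1/6, CG = +√(1/6)
  (m₁,m₂)=(-1,-2): CG² = 1/3, CG = −√(1/3)   ← matches the target
  (m₁,m₂)=(-2,-1): CG² = 1/3, CG = +√(1/3)   ← matches the target
  (m₁,m₂)=(-3,0): CG² = 1/6, CG = −√(1/6)
Pairs with CG² = 1/3: (-1,-2): −√(1/3); (-2,-1): +√(1/3)

(-1,-2): −√(1/3); (-2,-1): +√(1/3)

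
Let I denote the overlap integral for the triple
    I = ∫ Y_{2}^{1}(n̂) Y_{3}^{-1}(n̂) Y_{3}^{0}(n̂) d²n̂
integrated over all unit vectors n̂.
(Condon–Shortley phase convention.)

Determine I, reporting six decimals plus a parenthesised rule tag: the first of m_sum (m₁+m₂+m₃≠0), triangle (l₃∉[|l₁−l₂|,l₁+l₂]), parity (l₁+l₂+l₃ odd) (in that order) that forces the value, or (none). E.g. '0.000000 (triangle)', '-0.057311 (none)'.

Checks pass: Σm=0; 8 even; l₃=3∈[1,5].
(2·2+1)(2·3+1)(2·3+1) = 245
Δ: 2! 2! 4! / 9! → 1/3780
sum: t=0:+1/24 t=1:−1/4 t=2:+1/24 = -1/6
3j²(2 3 3; 0 0 0) = Δ·Π!·Σ² = 4/105  (sign +1)
sum: t=0:+1/8 t=1:−1/12 = 1/24
3j²(2 3 3; 1 -1 0) = Δ·Π!·Σ² = 1/210  (sign -1)
combine: 4πI² = 245·4/105·1/210 = 2/45
take √, sign -1: I = -0.05947080
No selection rule forces the value: the integral is nonzero (none).

-0.059471 (none)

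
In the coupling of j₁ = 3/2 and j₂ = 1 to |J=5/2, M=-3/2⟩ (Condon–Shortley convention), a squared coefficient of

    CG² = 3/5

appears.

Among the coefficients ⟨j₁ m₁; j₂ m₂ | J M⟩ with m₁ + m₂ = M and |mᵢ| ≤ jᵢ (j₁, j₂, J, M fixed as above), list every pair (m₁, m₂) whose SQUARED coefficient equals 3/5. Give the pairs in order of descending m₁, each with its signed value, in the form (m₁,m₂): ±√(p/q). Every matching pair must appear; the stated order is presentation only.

(-1/2,-1): +√(3/5)

Admissible pairs with m₁+m₂ = M = -3/2: (-3/2,0), (-1/2,-1)
  (m₁,m₂)=(-1/2,-1): CG² = 3/5, CG = +√(3/5)   ← matches the target
  (m₁,m₂)=(-3/2,0): CG² = 2/5, CG = +√(2/5)
Pairs with CG² = 3/5: (-1/2,-1): +√(3/5)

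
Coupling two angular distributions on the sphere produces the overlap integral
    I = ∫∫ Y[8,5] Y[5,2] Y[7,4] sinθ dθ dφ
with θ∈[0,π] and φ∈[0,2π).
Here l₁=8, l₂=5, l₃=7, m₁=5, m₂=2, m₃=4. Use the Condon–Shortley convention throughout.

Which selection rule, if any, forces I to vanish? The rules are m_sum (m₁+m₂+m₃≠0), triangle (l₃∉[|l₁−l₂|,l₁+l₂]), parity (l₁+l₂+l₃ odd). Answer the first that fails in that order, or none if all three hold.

Σmᵢ = 11  ✗
l₃∈[|l₁−l₂|,l₁+l₂]=[3,13], have l₃=7
Σlᵢ = 20 ⇒ even

m_sum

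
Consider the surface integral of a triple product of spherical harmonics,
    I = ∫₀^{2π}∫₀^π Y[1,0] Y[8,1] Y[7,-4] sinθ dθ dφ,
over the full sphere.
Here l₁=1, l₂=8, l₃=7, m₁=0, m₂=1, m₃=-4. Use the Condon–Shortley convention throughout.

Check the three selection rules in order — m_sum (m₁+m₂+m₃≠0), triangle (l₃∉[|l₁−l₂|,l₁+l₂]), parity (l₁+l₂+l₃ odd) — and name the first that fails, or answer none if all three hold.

m_sum

Σmᵢ = -3  ✗
l₃∈[|l₁−l₂|,l₁+l₂]=[7,9], have l₃=7
Σlᵢ = 16 ⇒ even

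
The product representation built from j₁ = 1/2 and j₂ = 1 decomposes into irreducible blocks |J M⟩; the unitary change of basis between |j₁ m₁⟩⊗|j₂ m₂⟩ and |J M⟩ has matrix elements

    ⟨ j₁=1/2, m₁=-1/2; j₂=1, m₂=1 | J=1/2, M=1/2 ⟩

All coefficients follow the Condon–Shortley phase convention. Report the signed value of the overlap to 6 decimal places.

−√(2/3) ≈ -0.816497

√[2·1!0!1!/3! · 0!1!2!0!1!0!] = √(2/3)
  +(−1)^1/∏(1,0,0,1,0,0)! = -1  (running -1)
⟨..|..⟩ = √(2/3)·(-1) = -0.816497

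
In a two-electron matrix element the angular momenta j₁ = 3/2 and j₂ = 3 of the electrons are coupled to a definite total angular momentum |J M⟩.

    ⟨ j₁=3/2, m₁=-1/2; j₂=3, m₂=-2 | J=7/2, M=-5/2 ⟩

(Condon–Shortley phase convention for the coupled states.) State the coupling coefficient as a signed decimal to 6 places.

+0.377964

j₁+j₂−J=1  J+j₁−j₂=2  J−j₁+j₂=5  j₁+j₂+J+1=9
(j₁±m₁, j₂±m₂, J±M) = (1,2,1,5,1,6)
P² = 6400/7
sum k=0..1:
  [0] +1/48 = 1/48
  [1] −1/120 = -1/120
S = 1/80
C² = P²·S² = 1/7 ; C = +0.377964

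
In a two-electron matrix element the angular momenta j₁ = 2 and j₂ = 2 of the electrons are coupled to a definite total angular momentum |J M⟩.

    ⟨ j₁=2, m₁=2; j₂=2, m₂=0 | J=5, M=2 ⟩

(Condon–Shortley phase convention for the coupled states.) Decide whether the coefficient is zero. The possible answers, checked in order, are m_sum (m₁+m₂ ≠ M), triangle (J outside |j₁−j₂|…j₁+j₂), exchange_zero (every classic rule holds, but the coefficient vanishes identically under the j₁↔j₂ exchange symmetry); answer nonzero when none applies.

m-sum: m₁+m₂ = 2+0 = 2, M = 2  ✓
triangle: need |j₁−j₂| ≤ J ≤ j₁+j₂, i.e. J ∈ [0, 4]; J = 5 is outside ✗ ⇒ coefficient is 0

triangle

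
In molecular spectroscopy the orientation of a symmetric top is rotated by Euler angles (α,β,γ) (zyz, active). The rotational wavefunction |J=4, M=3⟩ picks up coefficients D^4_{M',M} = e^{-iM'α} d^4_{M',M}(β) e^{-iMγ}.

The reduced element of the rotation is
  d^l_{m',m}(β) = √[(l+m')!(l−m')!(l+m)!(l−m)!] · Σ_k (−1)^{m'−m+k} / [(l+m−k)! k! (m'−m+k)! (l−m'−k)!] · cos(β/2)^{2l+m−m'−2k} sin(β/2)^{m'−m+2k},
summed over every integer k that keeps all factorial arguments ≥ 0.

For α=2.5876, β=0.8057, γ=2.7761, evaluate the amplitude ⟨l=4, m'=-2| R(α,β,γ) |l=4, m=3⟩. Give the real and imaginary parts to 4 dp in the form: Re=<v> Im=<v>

First d^4_{-2,3}(β=0.8057), then the phase factors e^{-i(-2)α} and e^{-i(3)γ}:
With c≡cos(β/2)=0.919947 and s≡sin(β/2)=0.392042, N=[2·720·5040·1]^{1/2}=2693.993318
Admissible k: 5..6 (factorial args all ≥0)
  k=5: (−1)^0·2693.9933/(240)·0.9199^3·0.3920^5 = +0.080935
  k=6: (−1)^1·2693.9933/(720)·0.9199^1·0.3920^7 = -0.004900
d^4_{-2,3}(0.8057) = +0.080935 -0.004900 = +0.076035
D = (+0.446465-0.894801i)·(+0.076035)·(-0.456732-0.889604i) = -0.076030+0.000875i

Re=-0.0760 Im=0.0009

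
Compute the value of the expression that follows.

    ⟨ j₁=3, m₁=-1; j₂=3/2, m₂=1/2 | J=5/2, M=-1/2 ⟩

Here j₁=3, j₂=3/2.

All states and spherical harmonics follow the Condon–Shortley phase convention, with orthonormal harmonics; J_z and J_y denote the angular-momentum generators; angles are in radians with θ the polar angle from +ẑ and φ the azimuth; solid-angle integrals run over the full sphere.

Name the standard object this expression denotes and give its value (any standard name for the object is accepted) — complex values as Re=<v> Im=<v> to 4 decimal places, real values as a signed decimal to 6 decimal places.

Clebsch–Gordan coefficient, −√(1/70) ≈ -0.119523

This is a Clebsch–Gordan (vector-coupling) coefficient.
√[6·2!4!1!/8! · 2!4!2!1!2!3!] = √(288/35)
  +(−1)^1/∏(1,1,3,1,1,0)! = -1/6  (running -1/6)
  +(−1)^2/∏(2,0,2,0,2,1)! = 1/8  (running -1/24)
⟨..|..⟩ = √(288/35)·(-1/24) = -0.119523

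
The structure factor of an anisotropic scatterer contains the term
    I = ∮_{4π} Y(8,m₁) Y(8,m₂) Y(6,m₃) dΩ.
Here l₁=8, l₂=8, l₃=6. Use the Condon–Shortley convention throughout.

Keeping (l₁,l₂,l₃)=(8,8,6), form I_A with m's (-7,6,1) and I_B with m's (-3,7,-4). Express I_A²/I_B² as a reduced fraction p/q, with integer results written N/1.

Shared (l₁,l₂,l₃)=(8,8,6): N and (l;000)² cancel in I_A²/I_B².
A: Δ = 10!·6!·6!/23! = 1/13742520792; Racah Σ t=9..10: t=9:−1/31352832000 t=10:+1/20901888000 = 1/62705664000; ⇒ 3j(8 8 6; -7 6 1)² = 455/178296, sgn -1
B: Δ = 10!·6!·6!/23! = 1/13742520792; Racah Σ t=9..10: t=9:−1/12541132800 t=10:+1/52254720000 = -19/313528320000; ⇒ 3j(8 8 6; -3 7 -4)² = 19/1564, sgn -1
I_A²/I_B² = (455/178296)/(19/1564) = 455/2166

455/2166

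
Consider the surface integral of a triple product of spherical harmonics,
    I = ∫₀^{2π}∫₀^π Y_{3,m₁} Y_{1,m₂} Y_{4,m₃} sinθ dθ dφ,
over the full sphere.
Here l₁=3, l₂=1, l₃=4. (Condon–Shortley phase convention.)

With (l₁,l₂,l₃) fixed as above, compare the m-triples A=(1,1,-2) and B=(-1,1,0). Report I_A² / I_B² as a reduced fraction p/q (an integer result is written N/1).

l's match ⇒ only the (l;m) 3-j factors differ between A and B.
A: triangle coeff Δ(3,1,4) = 1/252; Σ_t [0,0]: t=0:+1/96 = 1/96; (3j)²=5/84 [(3 1 4; 1 1 -2)], sign=+1
B: triangle coeff Δ(3,1,4) = 1/252; Σ_t [0,0]: t=0:+1/96 = 1/96; (3j)²=1/42 [(3 1 4; -1 1 0)], sign=+1
I_A²/I_B² = (5/84)/(1/42) = 5/2

5/2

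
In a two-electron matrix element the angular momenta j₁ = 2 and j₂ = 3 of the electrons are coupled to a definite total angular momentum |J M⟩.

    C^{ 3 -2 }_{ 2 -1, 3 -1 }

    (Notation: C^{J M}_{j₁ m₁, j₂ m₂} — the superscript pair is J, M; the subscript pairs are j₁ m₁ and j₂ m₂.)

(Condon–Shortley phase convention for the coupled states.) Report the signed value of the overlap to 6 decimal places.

√[7·2!2!4!/9! · 1!3!2!4!1!5!] = √(64)
  +(−1)^1/∏(1,1,2,1,0,3)! = -1/12  (running -1/12)
  +(−1)^2/∏(2,0,1,0,1,4)! = 1/48  (running -1/16)
⟨..|..⟩ = √(64)·(-1/16) = -0.500000

-0.500000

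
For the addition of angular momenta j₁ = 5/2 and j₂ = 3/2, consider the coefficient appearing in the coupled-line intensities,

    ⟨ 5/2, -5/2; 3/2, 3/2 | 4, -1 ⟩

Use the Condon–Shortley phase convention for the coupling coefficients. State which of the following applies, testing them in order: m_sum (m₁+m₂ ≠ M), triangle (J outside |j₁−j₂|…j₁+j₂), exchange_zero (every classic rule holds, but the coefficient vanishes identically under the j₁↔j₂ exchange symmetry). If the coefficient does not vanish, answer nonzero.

m-sum: m₁+m₂ = -5/2+3/2 = -1, M = -1  ✓
triangle: |j₁−j₂| = 1 ≤ J = 4 ≤ j₁+j₂ = 4  ✓
exchange: j₁≠j₂ or m₁≠m₂ — the exchange symmetry imposes no constraint here
value check: CG = +√(1/56) = +0.133631 ≠ 0

nonzero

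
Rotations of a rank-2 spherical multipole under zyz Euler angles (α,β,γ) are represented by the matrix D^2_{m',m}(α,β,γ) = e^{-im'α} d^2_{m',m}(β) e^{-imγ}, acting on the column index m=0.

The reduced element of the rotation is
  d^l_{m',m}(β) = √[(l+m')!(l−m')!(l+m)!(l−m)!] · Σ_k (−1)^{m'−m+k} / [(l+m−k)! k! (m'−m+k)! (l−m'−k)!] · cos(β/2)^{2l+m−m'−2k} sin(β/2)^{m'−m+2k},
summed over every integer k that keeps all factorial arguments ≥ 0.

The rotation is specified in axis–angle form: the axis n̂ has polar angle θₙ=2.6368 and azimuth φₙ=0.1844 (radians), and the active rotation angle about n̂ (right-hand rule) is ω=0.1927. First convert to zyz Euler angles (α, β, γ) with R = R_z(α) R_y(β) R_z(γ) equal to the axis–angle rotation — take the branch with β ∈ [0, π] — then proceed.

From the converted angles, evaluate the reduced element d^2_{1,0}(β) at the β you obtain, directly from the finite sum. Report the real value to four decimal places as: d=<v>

Axis–angle → zyz. n̂ = (sinθₙcosφₙ, sinθₙsinφₙ, cosθₙ) = (+0.475427, +0.088676, -0.875275), ω = 0.1927.
R = I cosω + sinω [n̂]ₓ + (1−cosω) n̂n̂ᵀ gives
  R = [+0.985674, +0.168404, +0.009280; -0.166843, +0.981636, -0.092485; -0.024685, +0.089612, +0.995671]
β = atan2(√(R₁₃²+R₂₃²), R₃₃) = 0.093084; α = atan2(R₂₃, R₁₃) mod 2π = 4.812395; γ = atan2(R₃₂, −R₃₁) mod 2π = 1.302003
d^2_{1,0}(β=0.0931) via the finite sum:
c=cos(0.093084/2)=0.998917, s=sin(0.093084/2)=0.046525; N=√[6·1·2·2]=4.898979
Admissible k: 0..1 (factorial args all ≥0)
  k=0: (−1)^1·4.8990/(2)·0.9989^3·0.0465^1 = -0.113593
  k=1: (−1)^2·4.8990/(2)·0.9989^1·0.0465^3 = +0.000246
d^2_{1,0}(0.0931) = -0.113593 +0.000246 = -0.113347

d=-0.1133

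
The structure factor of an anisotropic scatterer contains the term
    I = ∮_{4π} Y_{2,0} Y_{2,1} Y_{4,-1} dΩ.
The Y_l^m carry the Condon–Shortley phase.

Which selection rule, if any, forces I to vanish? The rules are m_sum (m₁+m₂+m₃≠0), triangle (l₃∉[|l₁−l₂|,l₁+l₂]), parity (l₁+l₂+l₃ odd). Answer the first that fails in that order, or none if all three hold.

m₁+m₂+m₃ = 0 + 1 − 1 = 0  ✓
triangle: |2−2|=0 ≤ l₃=4 ≤ 2+2=4  ✓
parity: l₁+l₂+l₃ = 8 is even  ✓

none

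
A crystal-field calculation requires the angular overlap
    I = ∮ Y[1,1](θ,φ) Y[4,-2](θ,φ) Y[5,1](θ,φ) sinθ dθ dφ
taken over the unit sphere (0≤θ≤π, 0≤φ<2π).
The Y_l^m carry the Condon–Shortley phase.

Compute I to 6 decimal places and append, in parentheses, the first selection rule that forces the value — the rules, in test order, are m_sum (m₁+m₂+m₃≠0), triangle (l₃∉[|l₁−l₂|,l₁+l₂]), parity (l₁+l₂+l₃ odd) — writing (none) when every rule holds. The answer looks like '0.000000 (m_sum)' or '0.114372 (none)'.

-0.120286 (none)

Checks pass: Σm=0; 10 even; l₃=5∈[3,5].
(2·1+1)(2·4+1)(2·5+1) = 297
Δ: 0! 2! 8! / 11! → 1/495
sum: t=0:+1/576 = 1/576
3j²(1 4 5; 0 0 0) = Δ·Π!·Σ² = 5/99  (sign -1)
sum: t=0:+1/2880 = 1/2880
3j²(1 4 5; 1 -2 1) = Δ·Π!·Σ² = 2/165  (sign +1)
combine: 4πI² = 297·5/99·2/165 = 2/11
take √, sign -1: I = -0.12028562
No selection rule forces the value: the integral is nonzero (none).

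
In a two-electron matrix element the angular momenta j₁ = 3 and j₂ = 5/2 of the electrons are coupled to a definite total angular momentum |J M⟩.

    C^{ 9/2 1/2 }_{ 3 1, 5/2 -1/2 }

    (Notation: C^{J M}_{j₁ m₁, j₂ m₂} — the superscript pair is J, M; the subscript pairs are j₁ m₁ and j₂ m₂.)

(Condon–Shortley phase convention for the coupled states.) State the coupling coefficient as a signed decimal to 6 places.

+0.480500

triangle: 1!*5!*4!/11! = 2880/39916800
(j±m)!: 4!*2!*2!*3!*5!*4! = 1658880
prefactor² = (2J+1)*Δ*N² = 92160/77
  k=0: +1/(0!*1!*2!*2!*3!*2!) = 1/48
  k=1: −1/(1!*0!*1!*1!*4!*3!) = -1/144
Σ = 1/72  ⇒  CG² = 92160/77*(1/72)² = 160/693
CG = +√(160/693) = +0.480500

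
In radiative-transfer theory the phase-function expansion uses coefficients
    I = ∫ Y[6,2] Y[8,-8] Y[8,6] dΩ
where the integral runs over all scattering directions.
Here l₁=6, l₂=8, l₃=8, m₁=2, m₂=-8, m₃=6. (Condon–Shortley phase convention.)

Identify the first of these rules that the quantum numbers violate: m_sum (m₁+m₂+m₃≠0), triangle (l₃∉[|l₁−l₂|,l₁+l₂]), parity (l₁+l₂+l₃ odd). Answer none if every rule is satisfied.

none

azimuthal sum: 2 − 8 + 6 = 0  ✓
2 ≤ 8 ≤ 14 (triangle on l)  ✓
L = 6 + 8 + 8 = 22 (even)  ✓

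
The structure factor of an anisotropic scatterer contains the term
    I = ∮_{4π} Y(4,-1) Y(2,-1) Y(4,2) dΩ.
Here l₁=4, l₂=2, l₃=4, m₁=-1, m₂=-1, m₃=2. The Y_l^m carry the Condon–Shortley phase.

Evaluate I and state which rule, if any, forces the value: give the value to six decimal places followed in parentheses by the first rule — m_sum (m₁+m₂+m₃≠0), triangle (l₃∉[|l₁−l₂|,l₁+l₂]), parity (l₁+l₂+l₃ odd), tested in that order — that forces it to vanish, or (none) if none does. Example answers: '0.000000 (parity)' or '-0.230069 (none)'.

Checks pass: Σm=0; 10 even; l₃=4∈[2,6].
(2·4+1)(2·2+1)(2·4+1) = 405
Δ: 2! 6! 2! / 11! → 1/13860
sum: t=0:+1/192 t=1:−1/36 t=2:+1/192 = -5/288
3j²(4 2 4; 0 0 0) = Δ·Π!·Σ² = 20/693  (sign -1)
sum: t=0:+1/240 t=1:−1/96 = -1/160
3j²(4 2 4; -1 -1 2) = Δ·Π!·Σ² = 27/1540  (sign -1)
combine: 4πI² = 405·20/693·27/1540 = 1215/5929
take √, sign +1: I = 0.12770047
No selection rule forces the value: the integral is nonzero (none).

0.127700 (none)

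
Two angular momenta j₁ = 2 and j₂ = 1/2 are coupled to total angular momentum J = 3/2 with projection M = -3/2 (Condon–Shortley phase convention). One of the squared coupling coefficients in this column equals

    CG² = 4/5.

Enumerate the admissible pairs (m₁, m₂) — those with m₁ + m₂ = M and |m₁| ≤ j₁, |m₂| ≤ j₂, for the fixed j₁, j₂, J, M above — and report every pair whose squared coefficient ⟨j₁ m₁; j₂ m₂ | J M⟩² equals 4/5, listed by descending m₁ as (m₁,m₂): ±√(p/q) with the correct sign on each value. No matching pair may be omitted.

(-2,1/2): −√(4/5)

Admissible pairs with m₁+m₂ = M = -3/2: (-2,1/2), (-1,-1/2)
  (m₁,m₂)=(-1,-1/2): CG² = 1/5, CG = +√(1/5)
  (m₁,m₂)=(-2,1/2): CG² = 4/5, CG = −√(4/5)   ← matches the target
Pairs with CG² = 4/5: (-2,1/2): −√(4/5)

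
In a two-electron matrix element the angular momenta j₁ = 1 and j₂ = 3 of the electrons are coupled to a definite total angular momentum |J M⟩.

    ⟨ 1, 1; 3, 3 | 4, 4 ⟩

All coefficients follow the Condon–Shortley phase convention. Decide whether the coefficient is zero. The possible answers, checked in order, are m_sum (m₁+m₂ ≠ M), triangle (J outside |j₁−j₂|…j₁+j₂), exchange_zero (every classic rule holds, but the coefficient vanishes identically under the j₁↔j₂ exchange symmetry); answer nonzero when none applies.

nonzero

m-sum: m₁+m₂ = 1+3 = 4, M = 4  ✓
triangle: |j₁−j₂| = 2 ≤ J = 4 ≤ j₁+j₂ = 4  ✓
exchange: j₁≠j₂ or m₁≠m₂ — the exchange symmetry imposes no constraint here
value check: CG = +1 = +1.000000 ≠ 0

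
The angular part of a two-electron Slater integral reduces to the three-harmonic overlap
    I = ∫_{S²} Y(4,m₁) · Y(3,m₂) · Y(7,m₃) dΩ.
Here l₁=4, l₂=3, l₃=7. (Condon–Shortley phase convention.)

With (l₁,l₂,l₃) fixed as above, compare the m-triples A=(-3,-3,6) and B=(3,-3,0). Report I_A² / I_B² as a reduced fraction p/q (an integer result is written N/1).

1716/7

Shared (l₁,l₂,l₃)=(4,3,7): N and (l;000)² cancel in I_A²/I_B².
A: Δ = 0!·8!·6!/15! = 1/45045; Racah Σ t=0..0: t=0:+1/3628800 = 1/3628800; ⇒ 3j(4 3 7; -3 -3 6)² = 4/105, sgn -1
B: Δ = 0!·8!·6!/15! = 1/45045; Racah Σ t=0..0: t=0:+1/3628800 = 1/3628800; ⇒ 3j(4 3 7; 3 -3 0)² = 1/6435, sgn -1
I_A²/I_B² = (4/105)/(1/6435) = 1716/7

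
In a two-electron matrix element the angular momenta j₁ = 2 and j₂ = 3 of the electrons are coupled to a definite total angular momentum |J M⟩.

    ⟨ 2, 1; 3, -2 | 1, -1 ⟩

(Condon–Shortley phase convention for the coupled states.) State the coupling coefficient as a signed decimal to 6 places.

−√(2/7) ≈ -0.534522

j₁+j₂−J=4  J+j₁−j₂=0  J−j₁+j₂=2  j₁+j₂+J+1=7
(j₁±m₁, j₂±m₂, J±M) = (3,1,1,5,0,2)
P² = 288/7
sum k=1..1:
  [1] −1/12 = -1/12
S = -1/12
C² = P²·S² = 2/7 ; C = -0.534522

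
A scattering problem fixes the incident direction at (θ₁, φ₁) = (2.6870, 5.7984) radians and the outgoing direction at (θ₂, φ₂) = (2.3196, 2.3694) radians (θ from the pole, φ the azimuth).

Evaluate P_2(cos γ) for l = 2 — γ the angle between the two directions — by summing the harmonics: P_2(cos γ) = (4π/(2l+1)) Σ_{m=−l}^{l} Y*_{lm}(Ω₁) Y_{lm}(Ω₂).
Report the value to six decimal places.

-0.362125

Term-by-term m-sum for l=2 (normalisation 4π/5 = 2.513274):
  [-2]  conj(Y_{2,-2})(Ω₁) = +0.042128-0.061416i ; Y_{2,-2}(Ω₂) = +0.005473+0.207188i ; Δ = +0.012955+0.008392i
  [-1]  conj(Y_{2,-1})(Ω₁) = -0.269654+0.142029i ; Y_{2,-1}(Ω₂) = +0.275979+0.268785i ; Δ = -0.112594-0.033282i
  [+0]  conj(Y_{2,0})(Ω₁) = +0.448355-0.000000i ; Y_{2,0}(Ω₂) = +0.123102+0.000000i ; Δ = +0.055193+0.000000i
  [+1]  conj(Y_{2,1})(Ω₁) = +0.269654+0.142029i ; Y_{2,1}(Ω₂) = -0.275979+0.268785i ; Δ = -0.112594+0.033282i
  [+2]  conj(Y_{2,2})(Ω₁) = +0.042128+0.061416i ; Y_{2,2}(Ω₂) = +0.005473-0.207188i ; Δ = +0.012955-0.008392i
Σ over m = -0.144085+0.000000i; ×(4π/5) → -0.362125+0.000000i. Real part: -0.362125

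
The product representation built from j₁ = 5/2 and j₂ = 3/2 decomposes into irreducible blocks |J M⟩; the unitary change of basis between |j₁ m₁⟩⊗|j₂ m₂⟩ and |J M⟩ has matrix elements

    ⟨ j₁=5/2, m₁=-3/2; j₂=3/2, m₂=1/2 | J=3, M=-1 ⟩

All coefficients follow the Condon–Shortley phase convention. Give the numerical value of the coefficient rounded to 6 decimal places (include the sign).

√[7·1!4!2!/8! · 1!4!2!1!2!4!] = √(96/5)
  +(−1)^0/∏(0,1,4,2,0,0)! = 1/48  (running 1/48)
  +(−1)^1/∏(1,0,3,1,1,1)! = -1/6  (running -7/48)
⟨..|..⟩ = √(96/5)·(-7/48) = -0.639010

-0.639010  (= −√(49/120))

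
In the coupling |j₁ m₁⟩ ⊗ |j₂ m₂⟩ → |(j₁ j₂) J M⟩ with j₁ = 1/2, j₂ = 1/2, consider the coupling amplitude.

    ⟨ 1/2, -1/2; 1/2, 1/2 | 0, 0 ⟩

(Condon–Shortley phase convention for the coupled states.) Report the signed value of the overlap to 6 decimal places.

√[1·1!0!0!/2! · 0!1!1!0!0!0!] = √(1/2)
  +(−1)^1/∏(1,0,0,0,0,0)! = -1  (running -1)
⟨..|..⟩ = √(1/2)·(-1) = -0.707107

-0.707107  (= −√(1/2))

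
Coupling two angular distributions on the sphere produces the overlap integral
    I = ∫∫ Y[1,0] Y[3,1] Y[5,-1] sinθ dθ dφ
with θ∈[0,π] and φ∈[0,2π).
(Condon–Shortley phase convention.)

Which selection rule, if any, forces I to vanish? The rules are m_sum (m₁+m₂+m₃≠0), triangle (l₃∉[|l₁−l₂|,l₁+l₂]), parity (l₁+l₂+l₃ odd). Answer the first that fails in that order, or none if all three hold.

Σmᵢ = 0  ✓
l₃∈[|l₁−l₂|,l₁+l₂]=[2,4] required, l₃=5 fails  ✗
Σlᵢ = 9 ⇒ odd

triangle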